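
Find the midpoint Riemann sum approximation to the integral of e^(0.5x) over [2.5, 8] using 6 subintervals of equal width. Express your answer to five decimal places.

101.32638

Δx = (8 − 2.5)/6 = 11/12.
Midpoints: 71/24, 3.875, 115/24, 137/24, 6.625, 181/24.
f(71/24) ≈ 4.38929, f(3.875) ≈ 6.94138, f(115/24) ≈ 10.97734, f(137/24) ≈ 17.35996, f(6.625) ≈ 27.45367, f(181/24) ≈ 43.41623.
Sum = Δx · [f(71/24) + f(3.875) + f(115/24) + ...].
Sum ≈ 101.32638.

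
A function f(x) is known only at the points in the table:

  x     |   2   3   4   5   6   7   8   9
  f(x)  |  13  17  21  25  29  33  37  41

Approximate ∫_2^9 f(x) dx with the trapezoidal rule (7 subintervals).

Δx = 1.
T_7 = (1/2)·[13 + 2·17 + 2·21 + 2·25 + 2·29 + 2·33 + 2·37 + 41] = 189.

189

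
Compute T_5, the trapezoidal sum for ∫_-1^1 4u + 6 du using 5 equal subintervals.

Δu = (1 − (-1))/5 = 0.4.
f(-1) = 2, f(-0.6) = 3.6, f(-0.2) = 5.2, f(0.2) = 6.8, f(0.6) = 8.4, f(1) = 10.
T_5 = (Δu/2)·[f(u_0) + 2f(u_1) + ... + 2f(u_{4}) + f(u_5)].
Sum = 12.

12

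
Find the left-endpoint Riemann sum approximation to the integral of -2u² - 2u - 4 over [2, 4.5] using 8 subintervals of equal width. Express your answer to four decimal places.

Δu = (4.5 − 2)/8 = 0.3125.
Left endpoints: 2, 2.3125, 2.625, 2.9375, 3.25, 3.5625, 3.875, 4.1875.
f(2) = -16, f(2.3125) = -19.3203125, f(2.625) = -23.03125, f(2.9375) = -27.1328125, f(3.25) = -31.625, f(3.5625) = -36.5078125, f(3.875) = -41.78125, f(4.1875) = -47.4453125.
Sum = Δu · [f(2) + f(2.3125) + f(2.625) + ...].
Sum ≈ -75.8887.

-75.8887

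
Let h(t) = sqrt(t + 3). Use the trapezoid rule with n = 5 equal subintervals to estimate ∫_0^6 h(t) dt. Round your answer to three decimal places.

14.521

Δt = (6 − 0)/5 = 1.2.
h(0) ≈ 1.732, h(1.2) ≈ 2.049, h(2.4) ≈ 2.324, h(3.6) ≈ 2.569, h(4.8) ≈ 2.793, h(6) ≈ 3.000.
T_5 = (Δt/2)·[h(t_0) + 2h(t_1) + ... + 2h(t_{4}) + h(t_5)].
Sum ≈ 14.521.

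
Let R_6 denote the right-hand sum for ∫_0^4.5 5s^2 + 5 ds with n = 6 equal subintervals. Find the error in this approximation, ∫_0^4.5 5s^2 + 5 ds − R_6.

Exact integral: ∫_0^4.5 f(s) ds = 174.375.
R_6 = 214.453125.
Error = 174.375 − 214.453125 = -40.078125.

-40.078125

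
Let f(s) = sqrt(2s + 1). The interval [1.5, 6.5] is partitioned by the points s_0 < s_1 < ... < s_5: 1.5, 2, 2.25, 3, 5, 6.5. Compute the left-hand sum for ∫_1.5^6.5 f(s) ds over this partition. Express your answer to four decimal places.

Subinterval widths: 0.5, 0.25, 0.75, 2, 1.5.
Left endpoints: 1.5, 2, 2.25, 3, 5.
f(1.5) ≈ 2.0000, f(2) ≈ 2.2361, f(2.25) ≈ 2.3452, f(3) ≈ 2.6458, f(5) ≈ 3.3166.
Sum = Σ Δs_i · f(s_i).
Sum ≈ 13.5844.

13.5844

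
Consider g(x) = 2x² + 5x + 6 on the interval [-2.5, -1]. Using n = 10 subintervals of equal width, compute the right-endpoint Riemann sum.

5.41125

Δx = (-1 − (-2.5))/10 = 0.15.
Right endpoints: -2.35, -2.2, -2.05, -1.9, -1.75, -1.6, -1.45, -1.3, -1.15, -1.
g(-2.35) = 5.295, g(-2.2) = 4.68, g(-2.05) = 4.155, g(-1.9) = 3.72, g(-1.75) = 3.375, g(-1.6) = 3.12, g(-1.45) = 2.955, g(-1.3) = 2.88, g(-1.15) = 2.895, g(-1) = 3.
Sum = Δx · [g(-2.35) + g(-2.2) + g(-2.05) + ...].
Sum = 5.41125.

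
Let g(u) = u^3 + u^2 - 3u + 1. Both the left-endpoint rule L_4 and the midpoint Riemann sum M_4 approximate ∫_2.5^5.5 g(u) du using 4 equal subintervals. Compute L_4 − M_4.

L_4 = 177.75.
M_4 = 234.421875.
L_4 − M_4 = -56.671875.

-56.671875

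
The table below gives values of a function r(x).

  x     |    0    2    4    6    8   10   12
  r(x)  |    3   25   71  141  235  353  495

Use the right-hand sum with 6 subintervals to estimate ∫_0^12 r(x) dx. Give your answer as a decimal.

Δx = 2.
Sum = 2·[25 + 71 + 141 + 235 + 353 + 495] = 2640.

2640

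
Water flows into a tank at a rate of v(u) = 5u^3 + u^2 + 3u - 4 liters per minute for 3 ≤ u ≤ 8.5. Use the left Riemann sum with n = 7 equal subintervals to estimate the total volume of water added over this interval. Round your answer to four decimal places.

Δu = (8.5 − 3)/7 = 11/14.
Left endpoints: 3, 53/14, 32/7, 75/14, 43/7, 97/14, 54/7.
v(3) = 149, v(53/14) = 803899/2744, v(32/7) = 174340/343, v(75/14) = 2221249/2744, v(43/7) = 415427/343, v(97/14) = 4741151/2744, v(54/7) = 814298/343.
Sum = Δu · [v(3) + v(53/14) + v(32/7) + ...].
Sum ≈ 5557.1747.

5557.1747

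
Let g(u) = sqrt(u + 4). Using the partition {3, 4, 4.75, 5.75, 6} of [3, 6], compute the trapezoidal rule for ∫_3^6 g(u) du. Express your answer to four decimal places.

Subinterval widths: 1, 0.75, 1, 0.25.
g(3) ≈ 2.6458, g(4) ≈ 2.8284, g(4.75) ≈ 2.9580, g(5.75) ≈ 3.1225, g(6) ≈ 3.1623.
On each subinterval the trapezoid contributes (Δu_i/2)·[g(u_{i-1}) + g(u_i)].
Sum ≈ 8.7329.

8.7329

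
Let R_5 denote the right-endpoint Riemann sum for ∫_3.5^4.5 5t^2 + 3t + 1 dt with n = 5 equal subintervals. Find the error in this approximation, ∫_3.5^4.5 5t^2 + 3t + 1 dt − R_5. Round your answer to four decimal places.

Exact integral: ∫_3.5^4.5 f(t) dt ≈ 93.416667.
R_5 = 97.75.
Error ≈ 93.416667 − 97.75 ≈ -4.3333.

-4.3333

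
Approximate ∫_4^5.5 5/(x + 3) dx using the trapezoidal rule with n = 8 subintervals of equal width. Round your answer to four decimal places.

Δx = (5.5 − 4)/8 = 0.1875.
f(4) = 5/7, f(4.1875) = 16/23, f(4.375) = 40/59, f(4.5625) = 80/121, f(4.75) = 20/31, f(4.9375) = 80/127, f(5.125) = 8/13, f(5.3125) = 80/133, f(5.5) = 10/17.
T_8 = (Δx/2)·[f(x_0) + 2f(x_1) + ... + 2f(x_{7}) + f(x_8)].
Sum ≈ 0.9709.

0.9709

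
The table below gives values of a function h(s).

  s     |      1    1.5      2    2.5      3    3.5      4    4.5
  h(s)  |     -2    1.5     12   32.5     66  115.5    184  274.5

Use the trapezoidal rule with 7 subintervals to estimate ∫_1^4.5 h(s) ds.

273.875

Δs = 0.5.
T_7 = (0.5/2)·[(-2) + 2·1.5 + 2·12 + 2·32.5 + 2·66 + 2·115.5 + 2·184 + 274.5] = 273.875.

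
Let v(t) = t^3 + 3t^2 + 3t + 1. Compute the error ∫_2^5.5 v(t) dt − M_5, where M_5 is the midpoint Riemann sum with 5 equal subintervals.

2.0365625

Exact integral: ∫_2^5.5 v(t) dt = 426.015625.
M_5 = 423.9790625.
Error = 426.015625 − 423.9790625 = 2.0365625.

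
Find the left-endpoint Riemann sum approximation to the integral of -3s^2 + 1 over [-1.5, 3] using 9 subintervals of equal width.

-21.375

Δs = (3 − (-1.5))/9 = 0.5.
Left endpoints: -1.5, -1, -0.5, 0, 0.5, 1, 1.5, 2, 2.5.
f(-1.5) = -5.75, f(-1) = -2, f(-0.5) = 0.25, f(0) = 1, f(0.5) = 0.25, f(1) = -2, f(1.5) = -5.75, f(2) = -11, f(2.5) = -17.75.
Sum = Δs · [f(-1.5) + f(-1) + f(-0.5) + ...].
Sum = -21.375.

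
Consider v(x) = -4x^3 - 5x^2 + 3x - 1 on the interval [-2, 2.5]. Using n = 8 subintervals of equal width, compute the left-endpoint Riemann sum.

-39.515625

Δx = (2.5 − (-2))/8 = 0.5625.
Left endpoints: -2, -1.4375, -0.875, -0.3125, 0.25, 0.8125, 1.375, 1.9375.
v(-2) = 5, v(-1.4375) = -3853/1024, v(-0.875) = -4.7734375, v(-0.3125) = -2359/1024, v(0.25) = -0.625, v(0.8125) = -4105/1024, v(1.375) = -16.7265625, v(1.9375) = -44083/1024.
Sum = Δx · [v(-2) + v(-1.4375) + v(-0.875) + ...].
Sum = -39.515625.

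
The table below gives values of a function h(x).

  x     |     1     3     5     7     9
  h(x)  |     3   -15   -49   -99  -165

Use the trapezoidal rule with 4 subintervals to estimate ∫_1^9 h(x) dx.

-488

Δx = 2.
T_4 = (2/2)·[3 + 2·(-15) + 2·(-49) + 2·(-99) + (-165)] = -488.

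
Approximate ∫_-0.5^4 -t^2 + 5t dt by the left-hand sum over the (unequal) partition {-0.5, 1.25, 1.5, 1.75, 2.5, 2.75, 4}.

11.234375

Subinterval widths: 1.75, 0.25, 0.25, 0.75, 0.25, 1.25.
Left endpoints: -0.5, 1.25, 1.5, 1.75, 2.5, 2.75.
f(-0.5) = -2.75, f(1.25) = 4.6875, f(1.5) = 5.25, f(1.75) = 5.6875, f(2.5) = 6.25, f(2.75) = 6.1875.
Sum = Σ Δt_i · f(t_i).
Sum = 11.234375.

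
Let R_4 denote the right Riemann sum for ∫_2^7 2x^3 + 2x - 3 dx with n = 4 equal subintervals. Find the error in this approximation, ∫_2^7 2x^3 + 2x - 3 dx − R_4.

Exact integral: ∫_2^7 f(x) dx = 1222.5.
R_4 = 1682.65625.
Error = 1222.5 − 1682.65625 = -460.15625.

-460.15625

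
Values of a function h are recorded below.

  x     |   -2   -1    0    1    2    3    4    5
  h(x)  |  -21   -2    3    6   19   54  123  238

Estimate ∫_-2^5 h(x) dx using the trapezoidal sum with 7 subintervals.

Δx = 1.
T_7 = (1/2)·[(-21) + 2·(-2) + 2·3 + 2·6 + 2·19 + 2·54 + 2·123 + 238] = 311.5.

311.5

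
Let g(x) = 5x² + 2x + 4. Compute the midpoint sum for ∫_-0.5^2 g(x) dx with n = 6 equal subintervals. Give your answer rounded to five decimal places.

Δx = (2 − (-0.5))/6 = 5/12.
Midpoints: -7/24, 0.125, 13/24, 23/24, 1.375, 43/24.
g(-7/24) = 2213/576, g(0.125) = 4.328125, g(13/24) = 3773/576, g(23/24) = 6053/576, g(1.375) = 16.203125, g(43/24) = 13613/576.
Sum = Δx · [g(-7/24) + g(0.125) + g(13/24) + ...].
Sum ≈ 27.11082.

27.11082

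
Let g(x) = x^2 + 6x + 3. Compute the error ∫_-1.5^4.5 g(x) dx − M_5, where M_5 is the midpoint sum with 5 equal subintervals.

Exact integral: ∫_-1.5^4.5 g(x) dx = 103.5.
M_5 = 102.78.
Error = 103.5 − 102.78 = 0.72.

0.72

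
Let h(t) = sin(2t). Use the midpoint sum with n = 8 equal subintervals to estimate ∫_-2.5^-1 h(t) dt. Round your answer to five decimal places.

Δt = (-1 − (-2.5))/8 = 0.1875.
Midpoints: -2.40625, -2.21875, -2.03125, -1.84375, -1.65625, -1.46875, -1.28125, -1.09375.
h(-2.40625) ≈ 0.99499, h(-2.21875) ≈ 0.96246, h(-2.03125) ≈ 0.79615, h(-1.84375) ≈ 0.51919, h(-1.65625) ≈ 0.17008, h(-1.46875) ≈ -0.20268, h(-1.28125) ≈ -0.54726, h(-1.09375) ≈ -0.81579.
Sum = Δt · [h(-2.40625) + h(-2.21875) + h(-2.03125) + ...].
Sum ≈ 0.35196.

0.35196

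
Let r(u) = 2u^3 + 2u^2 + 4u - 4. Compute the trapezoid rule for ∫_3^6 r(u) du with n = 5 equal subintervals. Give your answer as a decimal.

Δu = (6 − 3)/5 = 0.6.
r(3) = 80, r(3.6) = 129.632, r(4.2) = 196.256, r(4.8) = 282.464, r(5.4) = 390.848, r(6) = 524.
T_5 = (Δu/2)·[r(u_0) + 2r(u_1) + ... + 2r(u_{4}) + r(u_5)].
Sum = 780.72.

780.72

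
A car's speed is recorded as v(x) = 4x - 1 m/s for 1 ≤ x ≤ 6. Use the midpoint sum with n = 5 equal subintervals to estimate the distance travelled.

65

Δx = (6 − 1)/5 = 1.
Midpoints: 1.5, 2.5, 3.5, 4.5, 5.5.
v(1.5) = 5, v(2.5) = 9, v(3.5) = 13, v(4.5) = 17, v(5.5) = 21.
Sum = Δx · [v(1.5) + v(2.5) + v(3.5) + v(4.5) + v(5.5)].
Sum = 65.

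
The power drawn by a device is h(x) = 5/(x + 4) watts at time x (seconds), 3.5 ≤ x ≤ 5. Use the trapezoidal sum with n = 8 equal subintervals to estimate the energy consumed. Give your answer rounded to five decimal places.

Δx = (5 − 3.5)/8 = 0.1875.
h(3.5) = 2/3, h(3.6875) = 80/123, h(3.875) = 40/63, h(4.0625) = 80/129, h(4.25) = 20/33, h(4.4375) = 16/27, h(4.625) = 40/69, h(4.8125) = 80/141, h(5) = 5/9.
T_8 = (Δx/2)·[h(x_0) + 2h(x_1) + ... + 2h(x_{7}) + h(x_8)].
Sum ≈ 0.91169.

0.91169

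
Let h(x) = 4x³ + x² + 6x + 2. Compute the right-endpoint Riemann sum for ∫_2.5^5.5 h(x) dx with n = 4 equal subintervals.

1259.90625

Δx = (5.5 − 2.5)/4 = 0.75.
Right endpoints: 3.25, 4, 4.75, 5.5.
h(3.25) = 169.375, h(4) = 298, h(4.75) = 481.75, h(5.5) = 730.75.
Sum = Δx · [h(3.25) + h(4) + h(4.75) + h(5.5)].
Sum = 1259.90625.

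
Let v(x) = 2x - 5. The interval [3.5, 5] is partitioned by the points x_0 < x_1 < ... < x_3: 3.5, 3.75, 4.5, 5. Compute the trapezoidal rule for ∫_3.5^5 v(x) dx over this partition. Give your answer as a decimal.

5.25

Subinterval widths: 0.25, 0.75, 0.5.
v(3.5) = 2, v(3.75) = 2.5, v(4.5) = 4, v(5) = 5.
On each subinterval the trapezoid contributes (Δx_i/2)·[v(x_{i-1}) + v(x_i)].
Sum = 5.25.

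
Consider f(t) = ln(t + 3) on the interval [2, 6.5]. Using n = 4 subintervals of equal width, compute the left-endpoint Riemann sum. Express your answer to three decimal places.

8.469

Δt = (6.5 − 2)/4 = 1.125.
Left endpoints: 2, 3.125, 4.25, 5.375.
f(2) ≈ 1.609, f(3.125) ≈ 1.812, f(4.25) ≈ 1.981, f(5.375) ≈ 2.125.
Sum = Δt · [f(2) + f(3.125) + f(4.25) + f(5.375)].
Sum ≈ 8.469.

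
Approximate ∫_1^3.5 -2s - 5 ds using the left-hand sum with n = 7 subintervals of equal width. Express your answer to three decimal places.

Δs = (3.5 − 1)/7 = 5/14.
Left endpoints: 1, 19/14, 12/7, 29/14, 17/7, 39/14, 22/7.
f(1) = -7, f(19/14) = -54/7, f(12/7) = -59/7, f(29/14) = -64/7, f(17/7) = -69/7, f(39/14) = -74/7, f(22/7) = -79/7.
Sum = Δs · [f(1) + f(19/14) + f(12/7) + ...].
Sum ≈ -22.857.

-22.857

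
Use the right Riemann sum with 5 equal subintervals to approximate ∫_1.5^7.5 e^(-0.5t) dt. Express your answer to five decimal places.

0.65516

Δt = (7.5 − 1.5)/5 = 1.2.
Right endpoints: 2.7, 3.9, 5.1, 6.3, 7.5.
f(2.7) ≈ 0.25924, f(3.9) ≈ 0.14227, f(5.1) ≈ 0.07808, f(6.3) ≈ 0.04285, f(7.5) ≈ 0.02352.
Sum = Δt · [f(2.7) + f(3.9) + f(5.1) + f(6.3) + f(7.5)].
Sum ≈ 0.65516.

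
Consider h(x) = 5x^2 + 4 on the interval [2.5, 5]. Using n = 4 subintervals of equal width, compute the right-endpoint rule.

222.40234375

Δx = (5 − 2.5)/4 = 0.625.
Right endpoints: 3.125, 3.75, 4.375, 5.
h(3.125) = 52.828125, h(3.75) = 74.3125, h(4.375) = 99.703125, h(5) = 129.
Sum = Δx · [h(3.125) + h(3.75) + h(4.375) + h(5)].
Sum = 222.40234375.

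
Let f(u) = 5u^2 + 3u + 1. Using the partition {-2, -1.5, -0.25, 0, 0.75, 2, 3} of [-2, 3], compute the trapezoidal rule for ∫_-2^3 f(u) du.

75.390625

Subinterval widths: 0.5, 1.25, 0.25, 0.75, 1.25, 1.
f(-2) = 15, f(-1.5) = 7.75, f(-0.25) = 0.5625, f(0) = 1, f(0.75) = 6.0625, f(2) = 27, f(3) = 55.
On each subinterval the trapezoid contributes (Δu_i/2)·[f(u_{i-1}) + f(u_i)].
Sum = 75.390625.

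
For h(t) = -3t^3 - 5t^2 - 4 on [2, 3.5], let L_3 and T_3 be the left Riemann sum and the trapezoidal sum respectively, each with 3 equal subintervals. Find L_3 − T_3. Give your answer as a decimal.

L_3 = -130.0625.
T_3 = -166.53125.
L_3 − T_3 = 36.46875.

36.46875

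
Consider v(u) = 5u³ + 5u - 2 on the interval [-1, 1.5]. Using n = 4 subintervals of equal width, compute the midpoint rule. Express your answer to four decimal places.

Δu = (1.5 − (-1))/4 = 0.625.
Midpoints: -0.6875, -0.0625, 0.5625, 1.1875.
v(-0.6875) = -28927/4096, v(-0.0625) = -9477/4096, v(0.5625) = 6973/4096, v(1.1875) = 50423/4096.
Sum = Δu · [v(-0.6875) + v(-0.0625) + v(0.5625) + v(1.1875)].
Sum ≈ 2.8979.

2.8979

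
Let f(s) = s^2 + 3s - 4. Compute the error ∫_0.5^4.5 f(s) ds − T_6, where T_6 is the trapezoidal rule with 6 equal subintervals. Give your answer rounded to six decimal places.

-0.296296

Exact integral: ∫_0.5^4.5 f(s) ds ≈ 44.33333333.
T_6 ≈ 44.62962963.
Error ≈ 44.33333333 − 44.62962963 ≈ -0.296296.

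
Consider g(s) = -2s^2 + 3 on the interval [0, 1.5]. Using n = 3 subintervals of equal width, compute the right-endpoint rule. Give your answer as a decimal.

Δs = (1.5 − 0)/3 = 0.5.
Right endpoints: 0.5, 1, 1.5.
g(0.5) = 2.5, g(1) = 1, g(1.5) = -1.5.
Sum = Δs · [g(0.5) + g(1) + g(1.5)].
Sum = 1.

1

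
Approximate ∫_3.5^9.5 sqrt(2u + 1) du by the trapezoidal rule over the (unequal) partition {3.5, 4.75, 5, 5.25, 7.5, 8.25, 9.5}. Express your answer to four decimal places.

22.2445

Subinterval widths: 1.25, 0.25, 0.25, 2.25, 0.75, 1.25.
f(3.5) ≈ 2.8284, f(4.75) ≈ 3.2404, f(5) ≈ 3.3166, f(5.25) ≈ 3.3912, f(7.5) ≈ 4.0000, f(8.25) ≈ 4.1833, f(9.5) ≈ 4.4721.
On each subinterval the trapezoid contributes (Δu_i/2)·[f(u_{i-1}) + f(u_i)].
Sum ≈ 22.2445.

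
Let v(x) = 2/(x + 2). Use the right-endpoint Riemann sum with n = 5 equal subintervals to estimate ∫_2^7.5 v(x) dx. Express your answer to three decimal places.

Δx = (7.5 − 2)/5 = 1.1.
Right endpoints: 3.1, 4.2, 5.3, 6.4, 7.5.
v(3.1) = 20/51, v(4.2) = 10/31, v(5.3) = 20/73, v(6.4) = 5/21, v(7.5) = 4/19.
Sum = Δx · [v(3.1) + v(4.2) + v(5.3) + v(6.4) + v(7.5)].
Sum ≈ 1.581.

1.581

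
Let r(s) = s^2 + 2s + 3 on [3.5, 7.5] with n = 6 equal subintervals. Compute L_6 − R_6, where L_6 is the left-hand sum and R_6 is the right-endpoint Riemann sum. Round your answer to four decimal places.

-34.6667

L_6 ≈ 165.296296.
R_6 ≈ 199.962963.
L_6 − R_6 ≈ -34.6667.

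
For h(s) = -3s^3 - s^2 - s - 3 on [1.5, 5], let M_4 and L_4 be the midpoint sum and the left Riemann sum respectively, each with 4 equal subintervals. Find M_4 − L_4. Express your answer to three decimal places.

-150.852

M_4 ≈ -520.61475.
L_4 ≈ -369.76270.
M_4 − L_4 ≈ -150.852.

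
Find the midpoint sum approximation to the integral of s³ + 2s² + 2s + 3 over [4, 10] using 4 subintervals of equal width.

3136.125

Δs = (10 − 4)/4 = 1.5.
Midpoints: 4.75, 6.25, 7.75, 9.25.
f(4.75) = 164.796875, f(6.25) = 337.765625, f(7.75) = 604.109375, f(9.25) = 984.078125.
Sum = Δs · [f(4.75) + f(6.25) + f(7.75) + f(9.25)].
Sum = 3136.125.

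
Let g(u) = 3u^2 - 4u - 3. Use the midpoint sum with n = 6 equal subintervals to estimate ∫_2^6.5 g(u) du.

Δu = (6.5 − 2)/6 = 0.75.
Midpoints: 2.375, 3.125, 3.875, 4.625, 5.375, 6.125.
g(2.375) = 4.421875, g(3.125) = 13.796875, g(3.875) = 26.546875, g(4.625) = 42.671875, g(5.375) = 62.171875, g(6.125) = 85.046875.
Sum = Δu · [g(2.375) + g(3.125) + g(3.875) + ...].
Sum = 175.9921875.

175.9921875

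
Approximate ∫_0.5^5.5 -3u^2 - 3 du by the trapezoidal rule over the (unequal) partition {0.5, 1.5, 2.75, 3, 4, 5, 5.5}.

Subinterval widths: 1, 1.25, 0.25, 1, 1, 0.5.
f(0.5) = -3.75, f(1.5) = -9.75, f(2.75) = -25.6875, f(3) = -30, f(4) = -51, f(5) = -78, f(5.5) = -93.75.
On each subinterval the trapezoid contributes (Δu_i/2)·[f(u_{i-1}) + f(u_i)].
Sum = -183.796875.

-183.796875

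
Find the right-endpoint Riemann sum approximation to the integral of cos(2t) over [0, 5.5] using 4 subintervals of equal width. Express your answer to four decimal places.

Δt = (5.5 − 0)/4 = 1.375.
Right endpoints: 1.375, 2.75, 4.125, 5.5.
f(1.375) ≈ -0.9243, f(2.75) ≈ 0.7087, f(4.125) ≈ -0.3857, f(5.5) ≈ 0.0044.
Sum = Δt · [f(1.375) + f(2.75) + f(4.125) + f(5.5)].
Sum ≈ -0.8208.

-0.8208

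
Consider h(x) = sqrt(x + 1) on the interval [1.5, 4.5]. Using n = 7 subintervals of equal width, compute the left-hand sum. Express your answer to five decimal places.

5.79856

Δx = (4.5 − 1.5)/7 = 3/7.
Left endpoints: 1.5, 27/14, 33/14, 39/14, 45/14, 51/14, 57/14.
h(1.5) ≈ 1.58114, h(27/14) ≈ 1.71131, h(33/14) ≈ 1.83225, h(39/14) ≈ 1.94569, h(45/14) ≈ 2.05287, h(51/14) ≈ 2.15473, h(57/14) ≈ 2.25198.
Sum = Δx · [h(1.5) + h(27/14) + h(33/14) + ...].
Sum ≈ 5.79856.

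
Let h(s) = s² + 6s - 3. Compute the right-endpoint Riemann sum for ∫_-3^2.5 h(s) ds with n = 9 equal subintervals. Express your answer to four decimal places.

-0.9563

Δs = (2.5 − (-3))/9 = 11/18.
Right endpoints: -43/18, -16/9, -7/6, -5/9, 1/18, 2/3, 23/18, 17/9, 2.5.
h(-43/18) = -3767/324, h(-16/9) = -851/81, h(-7/6) = -311/36, h(-5/9) = -488/81, h(1/18) = -863/324, h(2/3) = 13/9, h(23/18) = 2041/324, h(17/9) = 964/81, h(2.5) = 18.25.
Sum = Δs · [h(-43/18) + h(-16/9) + h(-7/6) + ...].
Sum ≈ -0.9563.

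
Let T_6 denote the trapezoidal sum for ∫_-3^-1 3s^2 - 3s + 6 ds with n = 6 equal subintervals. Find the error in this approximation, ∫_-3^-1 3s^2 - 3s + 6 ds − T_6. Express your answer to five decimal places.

-0.11111

Exact integral: ∫_-3^-1 f(s) ds = 50.
T_6 ≈ 50.1111111.
Error ≈ 50 − 50.1111111 ≈ -0.11111.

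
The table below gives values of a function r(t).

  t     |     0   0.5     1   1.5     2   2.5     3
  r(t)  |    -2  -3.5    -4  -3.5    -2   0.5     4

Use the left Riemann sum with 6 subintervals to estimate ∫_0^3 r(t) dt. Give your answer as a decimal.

-7.25

Δt = 0.5.
Sum = 0.5·[(-2) + (-3.5) + (-4) + (-3.5) + (-2) + 0.5] = -7.25.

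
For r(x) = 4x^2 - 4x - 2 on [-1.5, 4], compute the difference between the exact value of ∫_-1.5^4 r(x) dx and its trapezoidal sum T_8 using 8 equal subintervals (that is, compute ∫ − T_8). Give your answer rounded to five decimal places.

-1.73307

Exact integral: ∫_-1.5^4 r(x) dx ≈ 51.3333333.
T_8 = 53.06640625.
Error ≈ 51.3333333 − 53.06640625 ≈ -1.73307.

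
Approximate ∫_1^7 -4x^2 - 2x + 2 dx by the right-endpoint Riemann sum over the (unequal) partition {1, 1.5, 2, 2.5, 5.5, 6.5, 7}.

-702

Subinterval widths: 0.5, 0.5, 0.5, 3, 1, 0.5.
Right endpoints: 1.5, 2, 2.5, 5.5, 6.5, 7.
f(1.5) = -10, f(2) = -18, f(2.5) = -28, f(5.5) = -130, f(6.5) = -180, f(7) = -208.
Sum = Σ Δx_i · f(x_i).
Sum = -702.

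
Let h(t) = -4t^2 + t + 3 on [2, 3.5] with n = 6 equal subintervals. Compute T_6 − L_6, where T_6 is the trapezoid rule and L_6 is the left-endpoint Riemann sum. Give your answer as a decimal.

T_6 = -37.9375.
L_6 = -34.
T_6 − L_6 = -3.9375.

-3.9375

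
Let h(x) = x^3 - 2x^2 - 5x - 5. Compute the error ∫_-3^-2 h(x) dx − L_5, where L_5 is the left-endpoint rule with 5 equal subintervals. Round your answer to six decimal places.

Exact integral: ∫_-3^-2 h(x) dx ≈ -21.41666667.
L_5 = -23.88.
Error ≈ -21.41666667 − (-23.88) ≈ 2.463333.

2.463333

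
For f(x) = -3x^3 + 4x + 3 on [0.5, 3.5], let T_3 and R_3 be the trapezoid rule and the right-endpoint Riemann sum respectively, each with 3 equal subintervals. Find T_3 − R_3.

58.125

T_3 = -88.5.
R_3 = -146.625.
T_3 − R_3 = 58.125.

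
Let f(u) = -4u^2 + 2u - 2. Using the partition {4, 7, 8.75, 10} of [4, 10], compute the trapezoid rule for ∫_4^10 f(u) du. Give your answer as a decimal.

-1198.875

Subinterval widths: 3, 1.75, 1.25.
f(4) = -58, f(7) = -184, f(8.75) = -290.75, f(10) = -382.
On each subinterval the trapezoid contributes (Δu_i/2)·[f(u_{i-1}) + f(u_i)].
Sum = -1198.875.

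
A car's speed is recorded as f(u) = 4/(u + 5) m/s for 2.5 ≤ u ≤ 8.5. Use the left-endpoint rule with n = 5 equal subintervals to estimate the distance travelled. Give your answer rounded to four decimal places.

2.4992

Δu = (8.5 − 2.5)/5 = 1.2.
Left endpoints: 2.5, 3.7, 4.9, 6.1, 7.3.
f(2.5) = 8/15, f(3.7) = 40/87, f(4.9) = 40/99, f(6.1) = 40/111, f(7.3) = 40/123.
Sum = Δu · [f(2.5) + f(3.7) + f(4.9) + f(6.1) + f(7.3)].
Sum ≈ 2.4992.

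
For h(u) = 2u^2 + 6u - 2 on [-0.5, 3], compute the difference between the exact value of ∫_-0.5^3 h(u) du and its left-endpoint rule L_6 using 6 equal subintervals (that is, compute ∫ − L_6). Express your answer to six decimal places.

Exact integral: ∫_-0.5^3 h(u) du ≈ 37.33333333.
L_6 ≈ 26.50115741.
Error ≈ 37.33333333 − 26.50115741 ≈ 10.832176.

10.832176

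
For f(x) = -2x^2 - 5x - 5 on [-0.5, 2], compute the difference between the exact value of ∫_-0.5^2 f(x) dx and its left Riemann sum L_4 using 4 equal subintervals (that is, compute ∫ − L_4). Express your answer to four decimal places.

Exact integral: ∫_-0.5^2 f(x) dx ≈ -27.291667.
L_4 = -21.3671875.
Error ≈ -27.291667 − (-21.3671875) ≈ -5.9245.

-5.9245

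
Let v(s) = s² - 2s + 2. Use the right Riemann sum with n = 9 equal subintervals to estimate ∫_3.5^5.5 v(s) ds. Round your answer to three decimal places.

28.739

Δs = (5.5 − 3.5)/9 = 2/9.
Right endpoints: 67/18, 71/18, 25/6, 79/18, 83/18, 29/6, 91/18, 95/18, 5.5.
v(67/18) = 2725/324, v(71/18) = 3133/324, v(25/6) = 397/36, v(79/18) = 4045/324, v(83/18) = 4549/324, v(29/6) = 565/36, v(91/18) = 5653/324, v(95/18) = 6253/324, v(5.5) = 21.25.
Sum = Δs · [v(67/18) + v(71/18) + v(25/6) + ...].
Sum ≈ 28.739.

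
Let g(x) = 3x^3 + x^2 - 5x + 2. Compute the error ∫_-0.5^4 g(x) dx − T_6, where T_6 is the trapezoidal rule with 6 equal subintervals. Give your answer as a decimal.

Exact integral: ∫_-0.5^4 g(x) dx = 182.953125.
T_6 = 190.01953125.
Error = 182.953125 − 190.01953125 = -7.06640625.

-7.06640625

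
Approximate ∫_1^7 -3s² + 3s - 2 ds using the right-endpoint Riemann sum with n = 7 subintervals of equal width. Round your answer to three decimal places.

-338.204

Δs = (7 − 1)/7 = 6/7.
Right endpoints: 13/7, 19/7, 25/7, 31/7, 37/7, 43/7, 7.
f(13/7) = -332/49, f(19/7) = -782/49, f(25/7) = -1448/49, f(31/7) = -2330/49, f(37/7) = -3428/49, f(43/7) = -4742/49, f(7) = -128.
Sum = Δs · [f(13/7) + f(19/7) + f(25/7) + ...].
Sum ≈ -338.204.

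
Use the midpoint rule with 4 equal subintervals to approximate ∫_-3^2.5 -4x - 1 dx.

Δx = (2.5 − (-3))/4 = 1.375.
Midpoints: -2.3125, -0.9375, 0.4375, 1.8125.
f(-2.3125) = 8.25, f(-0.9375) = 2.75, f(0.4375) = -2.75, f(1.8125) = -8.25.
Sum = Δx · [f(-2.3125) + f(-0.9375) + f(0.4375) + f(1.8125)].
Sum = 0.

0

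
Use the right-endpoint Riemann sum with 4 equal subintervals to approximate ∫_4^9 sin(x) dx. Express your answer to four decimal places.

0.9536

Δx = (9 − 4)/4 = 1.25.
Right endpoints: 5.25, 6.5, 7.75, 9.
f(5.25) ≈ -0.8589, f(6.5) ≈ 0.2151, f(7.75) ≈ 0.9946, f(9) ≈ 0.4121.
Sum = Δx · [f(5.25) + f(6.5) + f(7.75) + f(9)].
Sum ≈ 0.9536.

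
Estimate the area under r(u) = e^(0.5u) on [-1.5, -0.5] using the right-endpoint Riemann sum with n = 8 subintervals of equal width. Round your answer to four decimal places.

Δu = (-0.5 − (-1.5))/8 = 0.125.
Right endpoints: -1.375, -1.25, -1.125, -1, -0.875, -0.75, -0.625, -0.5.
r(-1.375) ≈ 0.5028, r(-1.25) ≈ 0.5353, r(-1.125) ≈ 0.5698, r(-1) ≈ 0.6065, r(-0.875) ≈ 0.6456, r(-0.75) ≈ 0.6873, r(-0.625) ≈ 0.7316, r(-0.5) ≈ 0.7788.
Sum = Δu · [r(-1.375) + r(-1.25) + r(-1.125) + ...].
Sum ≈ 0.6322.

0.6322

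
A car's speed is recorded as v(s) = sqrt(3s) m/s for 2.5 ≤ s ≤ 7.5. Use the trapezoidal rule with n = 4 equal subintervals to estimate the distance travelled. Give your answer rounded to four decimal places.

19.1228

Δs = (7.5 − 2.5)/4 = 1.25.
v(2.5) ≈ 2.7386, v(3.75) ≈ 3.3541, v(5) ≈ 3.8730, v(6.25) ≈ 4.3301, v(7.5) ≈ 4.7434.
T_4 = (Δs/2)·[v(s_0) + 2v(s_1) + 2v(s_2) + 2v(s_3) + v(s_4)].
Sum ≈ 19.1228.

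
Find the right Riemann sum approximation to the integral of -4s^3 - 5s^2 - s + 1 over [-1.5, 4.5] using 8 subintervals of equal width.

Δs = (4.5 − (-1.5))/8 = 0.75.
Right endpoints: -0.75, 0, 0.75, 1.5, 2.25, 3, 3.75, 4.5.
f(-0.75) = 0.625, f(0) = 1, f(0.75) = -4.25, f(1.5) = -25.25, f(2.25) = -72.125, f(3) = -155, f(3.75) = -284, f(4.5) = -469.25.
Sum = Δs · [f(-0.75) + f(0) + f(0.75) + ...].
Sum = -756.1875.

-756.1875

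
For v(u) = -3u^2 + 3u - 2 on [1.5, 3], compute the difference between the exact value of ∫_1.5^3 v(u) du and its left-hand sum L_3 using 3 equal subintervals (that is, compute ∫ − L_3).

-3.75

Exact integral: ∫_1.5^3 v(u) du = -16.5.
L_3 = -12.75.
Error = -16.5 − (-12.75) = -3.75.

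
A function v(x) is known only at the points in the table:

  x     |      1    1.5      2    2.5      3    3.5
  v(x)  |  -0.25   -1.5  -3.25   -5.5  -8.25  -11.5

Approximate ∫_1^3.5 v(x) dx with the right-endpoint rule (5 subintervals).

Δx = 0.5.
Sum = 0.5·[(-1.5) + (-3.25) + (-5.5) + (-8.25) + (-11.5)] = -15.

-15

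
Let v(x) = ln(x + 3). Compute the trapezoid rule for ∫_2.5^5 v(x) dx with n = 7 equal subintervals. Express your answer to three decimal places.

Δx = (5 − 2.5)/7 = 5/14.
v(2.5) ≈ 1.705, v(20/7) ≈ 1.768, v(45/14) ≈ 1.827, v(25/7) ≈ 1.883, v(55/14) ≈ 1.936, v(30/7) ≈ 1.986, v(65/14) ≈ 2.034, v(5) ≈ 2.079.
T_7 = (Δx/2)·[v(x_0) + 2v(x_1) + ... + 2v(x_{6}) + v(x_7)].
Sum ≈ 4.759.

4.759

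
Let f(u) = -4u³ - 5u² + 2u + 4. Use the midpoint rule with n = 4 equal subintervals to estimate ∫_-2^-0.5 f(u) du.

Δu = (-0.5 − (-2))/4 = 0.375.
Midpoints: -1.8125, -1.4375, -1.0625, -0.6875.
f(-1.8125) = 7953/1024, f(-1.4375) = 2739/1024, f(-1.0625) = 1053/1024, f(-0.6875) = 1599/1024.
Sum = Δu · [f(-1.8125) + f(-1.4375) + f(-1.0625) + f(-0.6875)].
Sum = 4.88671875.

4.88671875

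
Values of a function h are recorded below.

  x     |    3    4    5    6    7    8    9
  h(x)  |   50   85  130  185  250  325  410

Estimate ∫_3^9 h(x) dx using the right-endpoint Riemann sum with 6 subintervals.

1385

Δx = 1.
Sum = 1·[85 + 130 + 185 + 250 + 325 + 410] = 1385.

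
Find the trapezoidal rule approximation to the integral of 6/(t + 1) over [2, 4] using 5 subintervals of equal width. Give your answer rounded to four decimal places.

Δt = (4 − 2)/5 = 0.4.
f(2) = 2, f(2.4) = 30/17, f(2.8) = 30/19, f(3.2) = 10/7, f(3.6) = 30/23, f(4) = 1.2.
T_5 = (Δt/2)·[f(t_0) + 2f(t_1) + ... + 2f(t_{4}) + f(t_5)].
Sum ≈ 3.0706.

3.0706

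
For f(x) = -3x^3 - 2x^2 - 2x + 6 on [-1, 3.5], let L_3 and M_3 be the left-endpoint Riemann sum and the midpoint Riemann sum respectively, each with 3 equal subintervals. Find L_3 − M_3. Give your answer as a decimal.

88.8046875

L_3 = -25.3125.
M_3 = -114.1171875.
L_3 − M_3 = 88.8046875.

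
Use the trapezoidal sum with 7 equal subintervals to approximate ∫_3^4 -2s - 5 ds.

-12

Δs = (4 − 3)/7 = 1/7.
f(3) = -11, f(22/7) = -79/7, f(23/7) = -81/7, f(24/7) = -83/7, f(25/7) = -85/7, f(26/7) = -87/7, f(27/7) = -89/7, f(4) = -13.
T_7 = (Δs/2)·[f(s_0) + 2f(s_1) + ... + 2f(s_{6}) + f(s_7)].
Sum = -12.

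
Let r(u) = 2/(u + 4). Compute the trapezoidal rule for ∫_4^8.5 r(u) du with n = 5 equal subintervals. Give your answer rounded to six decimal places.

0.893817

Δu = (8.5 − 4)/5 = 0.9.
r(4) = 0.25, r(4.9) = 20/89, r(5.8) = 10/49, r(6.7) = 20/107, r(7.6) = 5/29, r(8.5) = 0.16.
T_5 = (Δu/2)·[r(u_0) + 2r(u_1) + ... + 2r(u_{4}) + r(u_5)].
Sum ≈ 0.893817.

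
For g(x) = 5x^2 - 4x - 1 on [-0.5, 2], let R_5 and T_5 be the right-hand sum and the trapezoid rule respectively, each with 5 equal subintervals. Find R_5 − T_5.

2.1875

R_5 = 6.25.
T_5 = 4.0625.
R_5 − T_5 = 2.1875.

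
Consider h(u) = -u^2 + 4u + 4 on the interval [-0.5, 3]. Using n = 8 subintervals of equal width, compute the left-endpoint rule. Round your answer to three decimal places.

Δu = (3 − (-0.5))/8 = 0.4375.
Left endpoints: -0.5, -0.0625, 0.375, 0.8125, 1.25, 1.6875, 2.125, 2.5625.
h(-0.5) = 1.75, h(-0.0625) = 3.74609375, h(0.375) = 5.359375, h(0.8125) = 6.58984375, h(1.25) = 7.4375, h(1.6875) = 7.90234375, h(2.125) = 7.984375, h(2.5625) = 7.68359375.
Sum = Δu · [h(-0.5) + h(-0.0625) + h(0.375) + ...].
Sum ≈ 21.198.

21.198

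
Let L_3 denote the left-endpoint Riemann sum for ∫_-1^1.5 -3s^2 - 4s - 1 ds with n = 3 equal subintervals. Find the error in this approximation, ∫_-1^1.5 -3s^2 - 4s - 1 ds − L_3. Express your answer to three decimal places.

Exact integral: ∫_-1^1.5 f(s) ds = -9.375.
L_3 ≈ -4.51389.
Error ≈ -9.375 − (-4.51389) ≈ -4.861.

-4.861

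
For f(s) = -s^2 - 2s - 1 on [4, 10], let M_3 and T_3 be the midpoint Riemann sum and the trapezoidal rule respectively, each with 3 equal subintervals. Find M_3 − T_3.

M_3 = -400.
T_3 = -406.
M_3 − T_3 = 6.

6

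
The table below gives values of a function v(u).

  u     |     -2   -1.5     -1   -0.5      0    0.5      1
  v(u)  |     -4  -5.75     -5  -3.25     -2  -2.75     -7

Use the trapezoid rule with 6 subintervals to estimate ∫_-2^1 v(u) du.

-12.125

Δu = 0.5.
T_6 = (0.5/2)·[(-4) + 2·(-5.75) + 2·(-5) + 2·(-3.25) + 2·(-2) + 2·(-2.75) + (-7)] = -12.125.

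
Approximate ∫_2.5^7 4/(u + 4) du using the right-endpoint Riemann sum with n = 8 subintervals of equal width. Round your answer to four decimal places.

Δu = (7 − 2.5)/8 = 0.5625.
Right endpoints: 3.0625, 3.625, 4.1875, 4.75, 5.3125, 5.875, 6.4375, 7.
f(3.0625) = 64/113, f(3.625) = 32/61, f(4.1875) = 64/131, f(4.75) = 16/35, f(5.3125) = 64/149, f(5.875) = 32/79, f(6.4375) = 64/167, f(7) = 4/11.
Sum = Δu · [f(3.0625) + f(3.625) + f(4.1875) + ...].
Sum ≈ 2.0352.

2.0352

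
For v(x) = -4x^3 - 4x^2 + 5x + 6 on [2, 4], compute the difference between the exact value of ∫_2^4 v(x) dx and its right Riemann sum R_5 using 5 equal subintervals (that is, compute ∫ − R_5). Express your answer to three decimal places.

54.533

Exact integral: ∫_2^4 v(x) dx ≈ -272.66667.
R_5 = -327.2.
Error ≈ -272.66667 − (-327.2) ≈ 54.533.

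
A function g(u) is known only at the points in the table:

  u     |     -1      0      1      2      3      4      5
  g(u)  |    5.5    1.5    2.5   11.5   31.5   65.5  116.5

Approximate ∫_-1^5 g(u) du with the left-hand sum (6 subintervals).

Δu = 1.
Sum = 1·[5.5 + 1.5 + 2.5 + 11.5 + 31.5 + 65.5] = 118.

118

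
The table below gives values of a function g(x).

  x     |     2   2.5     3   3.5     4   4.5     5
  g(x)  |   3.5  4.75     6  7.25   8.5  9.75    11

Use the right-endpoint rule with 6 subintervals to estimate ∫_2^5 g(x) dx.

23.625

Δx = 0.5.
Sum = 0.5·[4.75 + 6 + 7.25 + 8.5 + 9.75 + 11] = 23.625.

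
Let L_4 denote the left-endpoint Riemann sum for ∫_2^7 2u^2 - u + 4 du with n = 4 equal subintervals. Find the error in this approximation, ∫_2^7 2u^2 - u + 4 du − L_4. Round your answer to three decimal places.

Exact integral: ∫_2^7 f(u) du ≈ 220.83333.
L_4 = 170.3125.
Error ≈ 220.83333 − 170.3125 ≈ 50.521.

50.521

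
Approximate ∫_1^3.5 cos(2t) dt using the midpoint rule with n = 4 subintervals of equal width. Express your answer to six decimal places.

-0.134759

Δt = (3.5 − 1)/4 = 0.625.
Midpoints: 1.3125, 1.9375, 2.5625, 3.1875.
f(1.3125) ≈ -0.869507, f(1.9375) ≈ -0.742898, f(2.5625) ≈ 0.401003, f(3.1875) ≈ 0.995788.
Sum = Δt · [f(1.3125) + f(1.9375) + f(2.5625) + f(3.1875)].
Sum ≈ -0.134759.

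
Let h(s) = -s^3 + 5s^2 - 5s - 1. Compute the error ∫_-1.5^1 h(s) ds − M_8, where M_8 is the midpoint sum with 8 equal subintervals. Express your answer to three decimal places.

0.117

Exact integral: ∫_-1.5^1 h(s) ds ≈ 8.93229.
M_8 ≈ 8.81531.
Error ≈ 8.93229 − 8.81531 ≈ 0.117.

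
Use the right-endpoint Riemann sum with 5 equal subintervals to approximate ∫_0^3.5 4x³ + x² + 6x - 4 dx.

265.055

Δx = (3.5 − 0)/5 = 0.7.
Right endpoints: 0.7, 1.4, 2.1, 2.8, 3.5.
f(0.7) = 2.062, f(1.4) = 17.336, f(2.1) = 50.054, f(2.8) = 108.448, f(3.5) = 200.75.
Sum = Δx · [f(0.7) + f(1.4) + f(2.1) + f(2.8) + f(3.5)].
Sum = 265.055.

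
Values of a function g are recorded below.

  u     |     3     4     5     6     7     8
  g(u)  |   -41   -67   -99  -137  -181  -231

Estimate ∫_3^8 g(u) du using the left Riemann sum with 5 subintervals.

-525

Δu = 1.
Sum = 1·[(-41) + (-67) + (-99) + (-137) + (-181)] = -525.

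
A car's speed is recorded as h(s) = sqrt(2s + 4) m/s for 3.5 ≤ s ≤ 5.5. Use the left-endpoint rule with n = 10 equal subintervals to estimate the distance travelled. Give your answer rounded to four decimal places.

7.1482

Δs = (5.5 − 3.5)/10 = 0.2.
Left endpoints: 3.5, 3.7, 3.9, 4.1, 4.3, 4.5, 4.7, 4.9, 5.1, 5.3.
h(3.5) ≈ 3.3166, h(3.7) ≈ 3.3764, h(3.9) ≈ 3.4351, h(4.1) ≈ 3.4928, h(4.3) ≈ 3.5496, h(4.5) ≈ 3.6056, h(4.7) ≈ 3.6606, h(4.9) ≈ 3.7148, h(5.1) ≈ 3.7683, h(5.3) ≈ 3.8210.
Sum = Δs · [h(3.5) + h(3.7) + h(3.9) + ...].
Sum ≈ 7.1482.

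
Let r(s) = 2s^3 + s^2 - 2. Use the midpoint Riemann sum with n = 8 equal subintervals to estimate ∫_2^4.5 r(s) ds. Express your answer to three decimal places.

Δs = (4.5 − 2)/8 = 0.3125.
Midpoints: 2.15625, 2.46875, 2.78125, 3.09375, 3.40625, 3.71875, 4.03125, 4.34375.
r(2.15625) = 371917/16384, r(2.46875) = 560127/16384, r(2.78125) = 798937/16384, r(3.09375) = 1094347/16384, r(3.40625) = 1452357/16384, r(3.71875) = 1878967/16384, r(4.03125) = 2380177/16384, r(4.34375) = 2961987/16384.
Sum = Δs · [r(2.15625) + r(2.46875) + r(2.78125) + ...].
Sum ≈ 219.323.

219.323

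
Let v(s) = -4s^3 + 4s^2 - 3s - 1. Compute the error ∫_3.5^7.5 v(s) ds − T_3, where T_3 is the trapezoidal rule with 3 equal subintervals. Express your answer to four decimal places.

73.4815

Exact integral: ∫_3.5^7.5 v(s) ds ≈ -2578.666667.
T_3 ≈ -2652.148148.
Error ≈ -2578.666667 − (-2652.148148) ≈ 73.4815.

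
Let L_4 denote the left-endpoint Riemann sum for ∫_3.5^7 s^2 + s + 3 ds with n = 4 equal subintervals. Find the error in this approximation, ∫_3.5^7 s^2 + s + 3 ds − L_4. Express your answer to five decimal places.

17.16276

Exact integral: ∫_3.5^7 f(s) ds ≈ 128.9166667.
L_4 = 111.75390625.
Error ≈ 128.9166667 − 111.75390625 ≈ 17.16276.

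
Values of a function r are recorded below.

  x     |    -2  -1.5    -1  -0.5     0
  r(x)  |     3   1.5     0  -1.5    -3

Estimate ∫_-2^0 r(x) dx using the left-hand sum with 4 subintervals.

Δx = 0.5.
Sum = 0.5·[3 + 1.5 + 0 + (-1.5)] = 1.5.

1.5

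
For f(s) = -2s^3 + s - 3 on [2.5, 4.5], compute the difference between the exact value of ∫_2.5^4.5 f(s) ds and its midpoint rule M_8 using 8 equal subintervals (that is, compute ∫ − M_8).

-0.21875

Exact integral: ∫_2.5^4.5 f(s) ds = -184.5.
M_8 = -184.28125.
Error = -184.5 − (-184.28125) = -0.21875.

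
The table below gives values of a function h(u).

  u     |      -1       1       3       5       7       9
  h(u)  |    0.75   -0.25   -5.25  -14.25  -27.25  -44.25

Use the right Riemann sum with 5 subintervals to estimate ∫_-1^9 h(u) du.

Δu = 2.
Sum = 2·[(-0.25) + (-5.25) + (-14.25) + (-27.25) + (-44.25)] = -182.5.

-182.5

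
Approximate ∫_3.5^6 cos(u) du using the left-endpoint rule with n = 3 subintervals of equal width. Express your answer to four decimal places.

-0.7231

Δu = (6 − 3.5)/3 = 5/6.
Left endpoints: 3.5, 13/3, 31/6.
f(3.5) ≈ -0.9365, f(13/3) ≈ -0.3700, f(31/6) ≈ 0.4388.
Sum = Δu · [f(3.5) + f(13/3) + f(31/6)].
Sum ≈ -0.7231.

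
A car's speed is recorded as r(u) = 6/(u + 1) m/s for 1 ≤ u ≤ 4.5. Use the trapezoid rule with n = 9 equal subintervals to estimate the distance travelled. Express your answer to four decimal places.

6.0859

Δu = (4.5 − 1)/9 = 7/18.
r(1) = 3, r(25/18) = 108/43, r(16/9) = 2.16, r(13/6) = 36/19, r(23/9) = 1.6875, r(53/18) = 108/71, r(10/3) = 18/13, r(67/18) = 108/85, r(37/9) = 27/23, r(4.5) = 12/11.
T_9 = (Δu/2)·[r(u_0) + 2r(u_1) + ... + 2r(u_{8}) + r(u_9)].
Sum ≈ 6.0859.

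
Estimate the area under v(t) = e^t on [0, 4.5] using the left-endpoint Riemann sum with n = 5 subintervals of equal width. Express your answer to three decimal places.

Δt = (4.5 − 0)/5 = 0.9.
Left endpoints: 0, 0.9, 1.8, 2.7, 3.6.
v(0) ≈ 1.000, v(0.9) ≈ 2.460, v(1.8) ≈ 6.050, v(2.7) ≈ 14.880, v(3.6) ≈ 36.598.
Sum = Δt · [v(0) + v(0.9) + v(1.8) + v(2.7) + v(3.6)].
Sum ≈ 54.888.

54.888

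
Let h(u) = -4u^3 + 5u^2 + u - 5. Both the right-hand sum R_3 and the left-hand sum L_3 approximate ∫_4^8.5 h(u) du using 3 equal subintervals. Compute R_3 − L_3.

R_3 = -5595.75.
L_3 = -2723.625.
R_3 − L_3 = -2872.125.

-2872.125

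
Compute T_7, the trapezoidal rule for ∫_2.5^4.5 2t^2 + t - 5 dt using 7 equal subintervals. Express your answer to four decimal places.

47.3878

Δt = (4.5 − 2.5)/7 = 2/7.
f(2.5) = 10, f(39/14) = 652/49, f(43/14) = 830/49, f(47/14) = 1024/49, f(51/14) = 1234/49, f(55/14) = 1460/49, f(59/14) = 1702/49, f(4.5) = 40.
T_7 = (Δt/2)·[f(t_0) + 2f(t_1) + ... + 2f(t_{6}) + f(t_7)].
Sum ≈ 47.3878.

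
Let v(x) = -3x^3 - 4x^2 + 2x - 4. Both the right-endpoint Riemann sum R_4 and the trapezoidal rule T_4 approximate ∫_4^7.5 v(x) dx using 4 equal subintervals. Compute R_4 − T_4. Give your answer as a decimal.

R_4 ≈ -3193.948242.
T_4 ≈ -2656.862305.
R_4 − T_4 = -537.0859375.

-537.0859375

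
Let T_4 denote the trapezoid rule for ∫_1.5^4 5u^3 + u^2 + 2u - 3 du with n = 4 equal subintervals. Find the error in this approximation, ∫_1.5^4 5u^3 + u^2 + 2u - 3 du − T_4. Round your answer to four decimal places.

-6.8766

Exact integral: ∫_1.5^4 f(u) du ≈ 340.130208.
T_4 ≈ 347.006836.
Error ≈ 340.130208 − 347.006836 ≈ -6.8766.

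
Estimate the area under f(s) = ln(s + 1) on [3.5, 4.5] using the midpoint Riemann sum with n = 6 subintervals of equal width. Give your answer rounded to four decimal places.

1.6078

Δs = (4.5 − 3.5)/6 = 1/6.
Midpoints: 43/12, 3.75, 47/12, 49/12, 4.25, 53/12.
f(43/12) ≈ 1.5224, f(3.75) ≈ 1.5581, f(47/12) ≈ 1.5926, f(49/12) ≈ 1.6260, f(4.25) ≈ 1.6582, f(53/12) ≈ 1.6895.
Sum = Δs · [f(43/12) + f(3.75) + f(47/12) + ...].
Sum ≈ 1.6078.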